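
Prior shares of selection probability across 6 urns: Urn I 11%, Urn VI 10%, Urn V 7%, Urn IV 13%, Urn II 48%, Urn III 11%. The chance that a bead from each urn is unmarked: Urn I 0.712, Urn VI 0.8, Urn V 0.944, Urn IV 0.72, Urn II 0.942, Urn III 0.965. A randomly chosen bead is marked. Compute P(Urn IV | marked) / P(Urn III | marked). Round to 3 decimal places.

9.455

Taking complements, P(marked | each) = Urn I 0.288, Urn VI 0.2, Urn V 0.056, Urn IV 0.28, Urn II 0.058, Urn III 0.035.
Compute prior × likelihood for every hypothesis:
  Urn I: 0.11 × 0.288 = 0.03168
  Urn VI: 0.1 × 0.2 = 0.02
  Urn V: 0.07 × 0.056 = 0.00392
  Urn IV: 0.13 × 0.28 = 0.0364
  Urn II: 0.48 × 0.058 = 0.02784
  Urn III: 0.11 × 0.035 = 0.00385
Total = 0.12369.
The ratio is 0.0364 / 0.00385 (the normalizer cancels) = 9.455.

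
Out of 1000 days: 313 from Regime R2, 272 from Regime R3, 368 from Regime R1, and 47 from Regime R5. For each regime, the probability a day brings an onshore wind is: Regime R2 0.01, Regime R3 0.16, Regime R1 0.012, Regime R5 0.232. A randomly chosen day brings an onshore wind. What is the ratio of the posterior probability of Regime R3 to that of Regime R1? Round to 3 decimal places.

9.855

Prior × likelihood for each hypothesis:
  Regime R2: 0.313 × 0.01 = 0.00313
  Regime R3: 0.272 × 0.16 = 0.04352
  Regime R1: 0.368 × 0.012 = 0.004416
  Regime R5: 0.047 × 0.232 = 0.010904
Normalizing constant = 0.06197.
The ratio is 0.04352 / 0.004416 (the normalizer cancels) = 9.855.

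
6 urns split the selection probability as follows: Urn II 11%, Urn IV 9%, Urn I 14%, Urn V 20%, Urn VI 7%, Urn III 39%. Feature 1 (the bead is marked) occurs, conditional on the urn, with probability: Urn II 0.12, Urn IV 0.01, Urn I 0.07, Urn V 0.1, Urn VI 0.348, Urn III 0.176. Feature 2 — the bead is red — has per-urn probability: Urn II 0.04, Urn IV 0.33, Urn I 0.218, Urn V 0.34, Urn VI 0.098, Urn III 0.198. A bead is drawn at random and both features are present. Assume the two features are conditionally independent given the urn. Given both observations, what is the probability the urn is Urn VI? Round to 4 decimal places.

0.0927

Compute prior × likelihood for every hypothesis:
  Urn II: 0.11 × 0.12 × 0.04 = 0.000528
  Urn IV: 0.09 × 0.01 × 0.33 = 0.000297
  Urn I: 0.14 × 0.07 × 0.218 = 0.0021364
  Urn V: 0.2 × 0.1 × 0.34 = 0.0068
  Urn VI: 0.07 × 0.348 × 0.098 = 0.00238728
  Urn III: 0.39 × 0.176 × 0.198 = 0.01359072
Normalizing constant = 0.0257394.
P(Urn VI | evidence) = 0.00238728 / 0.0257394 ≈ 0.0927.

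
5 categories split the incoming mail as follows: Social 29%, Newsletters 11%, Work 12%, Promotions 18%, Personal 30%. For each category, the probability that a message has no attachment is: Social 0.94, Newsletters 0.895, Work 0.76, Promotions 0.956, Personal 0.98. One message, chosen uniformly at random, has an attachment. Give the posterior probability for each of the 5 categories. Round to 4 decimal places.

Social 0.2428, Newsletters 0.1612, Work 0.4018, Promotions 0.1105, Personal 0.0837

Taking complements, P(attachment | each) = Social 0.06, Newsletters 0.105, Work 0.24, Promotions 0.044, Personal 0.02.
Prior × likelihood for each hypothesis:
  Social: 0.29 × 0.06 = 0.0174
  Newsletters: 0.11 × 0.105 = 0.01155
  Work: 0.12 × 0.24 = 0.0288
  Promotions: 0.18 × 0.044 = 0.00792
  Personal: 0.3 × 0.02 = 0.006
Normalizing constant = 0.07167.
P(Social | attachment) = 0.0174/0.07167 ≈ 0.2428
P(Newsletters | attachment) = 0.01155/0.07167 ≈ 0.1612
P(Work | attachment) = 0.0288/0.07167 ≈ 0.4018
P(Promotions | attachment) = 0.00792/0.07167 ≈ 0.1105
P(Personal | attachment) = 0.006/0.07167 ≈ 0.0837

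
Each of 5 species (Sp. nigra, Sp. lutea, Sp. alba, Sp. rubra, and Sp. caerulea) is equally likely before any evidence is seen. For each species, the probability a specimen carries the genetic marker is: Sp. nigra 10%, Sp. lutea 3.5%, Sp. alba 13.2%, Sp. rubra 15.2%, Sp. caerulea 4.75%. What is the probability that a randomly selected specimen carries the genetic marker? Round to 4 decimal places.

0.0933

Since the prior is uniform, the posterior is proportional to the likelihood:
  Sp. nigra: 0.1
  Sp. lutea: 0.035
  Sp. alba: 0.132
  Sp. rubra: 0.152
  Sp. caerulea: 0.0475
P(marker) = (1/5) × (0.1 + 0.035 + 0.132 + 0.152 + 0.0475) = 0.4665/5 ≈ 0.0933.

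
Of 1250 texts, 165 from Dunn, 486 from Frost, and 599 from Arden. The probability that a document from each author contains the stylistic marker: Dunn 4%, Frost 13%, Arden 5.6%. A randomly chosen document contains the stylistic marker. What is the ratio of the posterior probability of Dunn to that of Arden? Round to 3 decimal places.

Unnormalized posteriors (prior × likelihood):
  Dunn: 0.132 × 0.04 = 0.00528
  Frost: 0.3888 × 0.13 = 0.050544
  Arden: 0.4792 × 0.056 = 0.0268352
Total = 0.0826592.
The ratio is 0.00528 / 0.0268352 (the normalizer cancels) = 0.197.

0.197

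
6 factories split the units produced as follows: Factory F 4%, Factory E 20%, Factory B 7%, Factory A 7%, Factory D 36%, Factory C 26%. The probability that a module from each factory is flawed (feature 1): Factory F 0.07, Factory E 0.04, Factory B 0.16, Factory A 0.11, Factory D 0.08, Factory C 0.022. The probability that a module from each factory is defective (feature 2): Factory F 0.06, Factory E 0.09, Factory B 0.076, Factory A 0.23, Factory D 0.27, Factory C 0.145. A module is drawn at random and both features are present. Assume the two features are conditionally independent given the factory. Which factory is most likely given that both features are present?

Factory D

Unnormalized posteriors (prior × likelihood):
  Factory F: 0.04 × 0.07 × 0.06 = 0.000168
  Factory E: 0.2 × 0.04 × 0.09 = 0.00072
  Factory B: 0.07 × 0.16 × 0.076 = 0.0008512
  Factory A: 0.07 × 0.11 × 0.23 = 0.001771
  Factory D: 0.36 × 0.08 × 0.27 = 0.007776
  Factory C: 0.26 × 0.022 × 0.145 = 0.0008294
Sum = 0.0121156.
Largest term belongs to Factory D, so Factory D is most probable.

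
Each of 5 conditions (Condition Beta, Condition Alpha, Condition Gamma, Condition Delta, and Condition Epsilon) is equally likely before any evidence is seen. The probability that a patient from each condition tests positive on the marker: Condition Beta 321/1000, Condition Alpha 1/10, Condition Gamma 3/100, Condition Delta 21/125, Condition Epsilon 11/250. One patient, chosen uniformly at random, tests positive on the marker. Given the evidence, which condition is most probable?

Condition Beta

Since the prior is uniform, the posterior is proportional to the likelihood:
  Condition Beta: 0.321
  Condition Alpha: 0.1
  Condition Gamma: 0.03
  Condition Delta: 0.168
  Condition Epsilon: 0.044
Sum = 0.663.
Largest term belongs to Condition Beta, so Condition Beta is most probable.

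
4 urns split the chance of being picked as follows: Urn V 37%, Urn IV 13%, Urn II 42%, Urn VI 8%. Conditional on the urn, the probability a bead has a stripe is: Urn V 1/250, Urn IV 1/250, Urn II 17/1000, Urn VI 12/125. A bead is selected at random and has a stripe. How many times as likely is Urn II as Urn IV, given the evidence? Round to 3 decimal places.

13.731

By Bayes' rule, posterior ∝ prior × likelihood:
  Urn V: 0.37 × 0.004 = 0.00148
  Urn IV: 0.13 × 0.004 = 0.00052
  Urn II: 0.42 × 0.017 = 0.00714
  Urn VI: 0.08 × 0.096 = 0.00768
Sum = 0.01682.
The ratio is 0.00714 / 0.00052 (the normalizer cancels) = 13.731.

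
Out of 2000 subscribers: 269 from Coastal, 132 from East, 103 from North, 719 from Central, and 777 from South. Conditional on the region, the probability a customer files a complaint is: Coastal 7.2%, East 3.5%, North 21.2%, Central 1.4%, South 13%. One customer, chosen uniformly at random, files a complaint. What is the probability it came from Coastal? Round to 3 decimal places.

0.123

Prior × likelihood for each hypothesis:
  Coastal: 0.1345 × 0.072 = 0.009684
  East: 0.066 × 0.035 = 0.00231
  North: 0.0515 × 0.212 = 0.010918
  Central: 0.3595 × 0.014 = 0.005033
  South: 0.3885 × 0.13 = 0.050505
Normalizing constant = 0.07845.
P(Coastal | evidence) = 0.009684 / 0.07845 ≈ 0.123.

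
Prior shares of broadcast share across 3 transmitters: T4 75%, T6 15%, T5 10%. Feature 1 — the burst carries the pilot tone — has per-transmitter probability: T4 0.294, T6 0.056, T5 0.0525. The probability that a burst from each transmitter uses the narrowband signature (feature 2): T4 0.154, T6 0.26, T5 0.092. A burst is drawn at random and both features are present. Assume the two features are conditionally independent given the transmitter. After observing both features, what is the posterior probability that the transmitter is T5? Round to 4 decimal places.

By Bayes' rule, posterior ∝ prior × likelihood:
  T4: 0.75 × 0.294 × 0.154 = 0.033957
  T6: 0.15 × 0.056 × 0.26 = 0.002184
  T5: 0.1 × 0.0525 × 0.092 = 0.000483
Sum = 0.036624.
P(T5 | evidence) = 0.000483 / 0.036624 ≈ 0.0132.

0.0132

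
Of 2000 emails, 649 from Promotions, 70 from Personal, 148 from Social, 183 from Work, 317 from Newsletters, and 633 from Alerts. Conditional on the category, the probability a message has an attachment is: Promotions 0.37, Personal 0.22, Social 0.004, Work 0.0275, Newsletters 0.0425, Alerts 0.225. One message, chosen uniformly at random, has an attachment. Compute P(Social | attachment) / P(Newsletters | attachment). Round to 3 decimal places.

0.044

Unnormalized posteriors (prior × likelihood):
  Promotions: 0.3245 × 0.37 = 0.120065
  Personal: 0.035 × 0.22 = 0.0077
  Social: 0.074 × 0.004 = 0.000296
  Work: 0.0915 × 0.0275 = 0.00251625
  Newsletters: 0.1585 × 0.0425 = 0.00673625
  Alerts: 0.3165 × 0.225 = 0.0712125
Sum = 0.208526.
The ratio is 0.000296 / 0.00673625 (the normalizer cancels) = 0.044.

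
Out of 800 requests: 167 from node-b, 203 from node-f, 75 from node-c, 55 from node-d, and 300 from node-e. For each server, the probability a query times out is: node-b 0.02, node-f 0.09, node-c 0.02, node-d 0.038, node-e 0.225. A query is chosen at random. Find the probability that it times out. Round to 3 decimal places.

0.116

By Bayes' rule, posterior ∝ prior × likelihood:
  node-b: 0.20875 × 0.02 = 0.004175
  node-f: 0.25375 × 0.09 = 0.0228375
  node-c: 0.09375 × 0.02 = 0.001875
  node-d: 0.06875 × 0.038 = 0.0026125
  node-e: 0.375 × 0.225 = 0.084375
P(timeout) = 0.004175 + 0.0228375 + 0.001875 + 0.0026125 + 0.084375 = 0.115875 → 0.116.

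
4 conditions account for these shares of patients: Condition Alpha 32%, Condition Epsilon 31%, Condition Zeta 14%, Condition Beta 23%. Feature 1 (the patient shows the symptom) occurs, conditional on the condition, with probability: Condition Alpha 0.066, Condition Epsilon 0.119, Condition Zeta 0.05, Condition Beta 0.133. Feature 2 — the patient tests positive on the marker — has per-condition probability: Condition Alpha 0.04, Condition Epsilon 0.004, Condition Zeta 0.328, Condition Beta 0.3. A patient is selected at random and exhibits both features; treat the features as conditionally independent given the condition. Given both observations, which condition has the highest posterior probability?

Condition Beta

Unnormalized posteriors (prior × likelihood):
  Condition Alpha: 0.32 × 0.066 × 0.04 = 0.0008448
  Condition Epsilon: 0.31 × 0.119 × 0.004 = 0.00014756
  Condition Zeta: 0.14 × 0.05 × 0.328 = 0.002296
  Condition Beta: 0.23 × 0.133 × 0.3 = 0.009177
Sum = 0.01246536.
Largest term belongs to Condition Beta, so Condition Beta is most probable.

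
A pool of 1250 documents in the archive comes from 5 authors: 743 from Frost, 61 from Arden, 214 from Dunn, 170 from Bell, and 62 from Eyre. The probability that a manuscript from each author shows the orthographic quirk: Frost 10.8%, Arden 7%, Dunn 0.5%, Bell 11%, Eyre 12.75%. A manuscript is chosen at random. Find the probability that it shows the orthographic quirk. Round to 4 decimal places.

By Bayes' rule, posterior ∝ prior × likelihood:
  Frost: 0.5944 × 0.108 = 0.0641952
  Arden: 0.0488 × 0.07 = 0.003416
  Dunn: 0.1712 × 0.005 = 0.000856
  Bell: 0.136 × 0.11 = 0.01496
  Eyre: 0.0496 × 0.1275 = 0.006324
P(quirk) = 0.0641952 + 0.003416 + 0.000856 + 0.01496 + 0.006324 = 0.0897512 → 0.0898.

0.0898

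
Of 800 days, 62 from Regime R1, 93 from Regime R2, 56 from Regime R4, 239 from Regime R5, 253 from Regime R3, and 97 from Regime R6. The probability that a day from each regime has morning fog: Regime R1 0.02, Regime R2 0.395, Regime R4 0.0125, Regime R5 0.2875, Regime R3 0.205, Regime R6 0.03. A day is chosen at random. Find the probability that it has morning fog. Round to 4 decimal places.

0.2027

Unnormalized posteriors (prior × likelihood):
  Regime R1: 0.0775 × 0.02 = 0.00155
  Regime R2: 0.11625 × 0.395 = 0.04591875
  Regime R4: 0.07 × 0.0125 = 0.000875
  Regime R5: 0.29875 × 0.2875 = 0.085890625
  Regime R3: 0.31625 × 0.205 = 0.06483125
  Regime R6: 0.12125 × 0.03 = 0.0036375
P(fog) = 0.00155 + 0.04591875 + 0.000875 + 0.085890625 + 0.06483125 + 0.0036375 = 0.202703125 → 0.2027.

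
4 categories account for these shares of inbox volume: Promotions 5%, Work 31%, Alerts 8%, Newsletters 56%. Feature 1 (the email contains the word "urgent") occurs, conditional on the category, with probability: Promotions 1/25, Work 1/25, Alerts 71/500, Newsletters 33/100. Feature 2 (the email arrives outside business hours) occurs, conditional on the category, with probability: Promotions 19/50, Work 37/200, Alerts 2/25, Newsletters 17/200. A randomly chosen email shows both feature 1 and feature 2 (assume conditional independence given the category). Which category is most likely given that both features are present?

Unnormalized posteriors (prior × likelihood):
  Promotions: 0.05 × 0.04 × 0.38 = 0.00076
  Work: 0.31 × 0.04 × 0.185 = 0.002294
  Alerts: 0.08 × 0.142 × 0.08 = 0.0009088
  Newsletters: 0.56 × 0.33 × 0.085 = 0.015708
Normalizing constant = 0.0196708.
Largest term belongs to Newsletters, so Newsletters is most probable.

Newsletters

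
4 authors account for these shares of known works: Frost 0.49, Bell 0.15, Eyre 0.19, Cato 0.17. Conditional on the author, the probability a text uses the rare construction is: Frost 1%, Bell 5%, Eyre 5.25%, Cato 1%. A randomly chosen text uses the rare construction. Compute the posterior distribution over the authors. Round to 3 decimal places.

By Bayes' rule, posterior ∝ prior × likelihood:
  Frost: 0.49 × 0.01 = 0.0049
  Bell: 0.15 × 0.05 = 0.0075
  Eyre: 0.19 × 0.0525 = 0.009975
  Cato: 0.17 × 0.01 = 0.0017
Total = 0.024075.
P(Frost | rare-form) = 0.0049/0.024075 ≈ 0.204
P(Bell | rare-form) = 0.0075/0.024075 ≈ 0.312
P(Eyre | rare-form) = 0.009975/0.024075 ≈ 0.414
P(Cato | rare-form) = 0.0017/0.024075 ≈ 0.071
(Check: 0.204+0.312+0.414+0.071 = 1.001.)

Frost 0.204, Bell 0.312, Eyre 0.414, Cato 0.071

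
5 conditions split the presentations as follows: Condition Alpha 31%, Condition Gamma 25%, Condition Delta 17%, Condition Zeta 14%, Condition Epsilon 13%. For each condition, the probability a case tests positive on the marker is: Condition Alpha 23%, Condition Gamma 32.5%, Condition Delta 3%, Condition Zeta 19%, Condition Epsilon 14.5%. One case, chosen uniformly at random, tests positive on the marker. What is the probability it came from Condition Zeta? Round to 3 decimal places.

0.131

By Bayes' rule, posterior ∝ prior × likelihood:
  Condition Alpha: 0.31 × 0.23 = 0.0713
  Condition Gamma: 0.25 × 0.325 = 0.08125
  Condition Delta: 0.17 × 0.03 = 0.0051
  Condition Zeta: 0.14 × 0.19 = 0.0266
  Condition Epsilon: 0.13 × 0.145 = 0.01885
Total = 0.2031.
P(Condition Zeta | evidence) = 0.0266 / 0.2031 ≈ 0.131.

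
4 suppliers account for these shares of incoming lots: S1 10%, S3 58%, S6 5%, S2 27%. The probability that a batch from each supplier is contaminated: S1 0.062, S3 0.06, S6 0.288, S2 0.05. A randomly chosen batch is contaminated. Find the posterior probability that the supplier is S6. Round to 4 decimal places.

0.2090

Compute prior × likelihood for every hypothesis:
  S1: 0.1 × 0.062 = 0.0062
  S3: 0.58 × 0.06 = 0.0348
  S6: 0.05 × 0.288 = 0.0144
  S2: 0.27 × 0.05 = 0.0135
Normalizing constant = 0.0689.
P(S6 | evidence) = 0.0144 / 0.0689 ≈ 0.2090.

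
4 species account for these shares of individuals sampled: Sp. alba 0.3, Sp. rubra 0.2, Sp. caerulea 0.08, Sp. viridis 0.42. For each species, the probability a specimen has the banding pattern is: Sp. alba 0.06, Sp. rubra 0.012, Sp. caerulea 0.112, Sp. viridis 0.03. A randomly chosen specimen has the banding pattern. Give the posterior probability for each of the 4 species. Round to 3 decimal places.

Sp. alba 0.429, Sp. rubra 0.057, Sp. caerulea 0.214, Sp. viridis 0.300

Prior × likelihood for each hypothesis:
  Sp. alba: 0.3 × 0.06 = 0.018
  Sp. rubra: 0.2 × 0.012 = 0.0024
  Sp. caerulea: 0.08 × 0.112 = 0.00896
  Sp. viridis: 0.42 × 0.03 = 0.0126
Normalizing constant = 0.04196.
P(Sp. alba | banded) = 0.018/0.04196 ≈ 0.429
P(Sp. rubra | banded) = 0.0024/0.04196 ≈ 0.057
P(Sp. caerulea | banded) = 0.00896/0.04196 ≈ 0.214
P(Sp. viridis | banded) = 0.0126/0.04196 ≈ 0.300
(Check: 0.429+0.057+0.214+0.300 = 1.000.)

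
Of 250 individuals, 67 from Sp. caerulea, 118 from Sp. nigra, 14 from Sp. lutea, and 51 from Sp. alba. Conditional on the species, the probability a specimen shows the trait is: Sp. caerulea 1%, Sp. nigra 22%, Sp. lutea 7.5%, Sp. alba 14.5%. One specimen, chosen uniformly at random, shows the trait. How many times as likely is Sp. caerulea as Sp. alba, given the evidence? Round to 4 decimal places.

0.0906

Prior × likelihood for each hypothesis:
  Sp. caerulea: 0.268 × 0.01 = 0.00268
  Sp. nigra: 0.472 × 0.22 = 0.10384
  Sp. lutea: 0.056 × 0.075 = 0.0042
  Sp. alba: 0.204 × 0.145 = 0.02958
Normalizing constant = 0.1403.
The ratio is 0.00268 / 0.02958 (the normalizer cancels) = 0.0906.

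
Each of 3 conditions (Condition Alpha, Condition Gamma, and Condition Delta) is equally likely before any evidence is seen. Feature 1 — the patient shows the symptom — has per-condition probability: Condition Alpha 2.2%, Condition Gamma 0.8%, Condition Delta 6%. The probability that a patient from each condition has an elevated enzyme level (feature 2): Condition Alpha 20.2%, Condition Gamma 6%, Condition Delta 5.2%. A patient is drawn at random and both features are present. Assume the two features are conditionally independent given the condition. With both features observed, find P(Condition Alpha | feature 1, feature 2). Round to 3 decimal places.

Since the prior is uniform, the posterior is proportional to the likelihood:
  Condition Alpha: 0.022 × 0.202 = 0.004444
  Condition Gamma: 0.008 × 0.06 = 0.00048
  Condition Delta: 0.06 × 0.052 = 0.00312
Normalizing constant = 0.008044.
P(Condition Alpha | evidence) = 0.004444 / 0.008044 ≈ 0.552.

0.552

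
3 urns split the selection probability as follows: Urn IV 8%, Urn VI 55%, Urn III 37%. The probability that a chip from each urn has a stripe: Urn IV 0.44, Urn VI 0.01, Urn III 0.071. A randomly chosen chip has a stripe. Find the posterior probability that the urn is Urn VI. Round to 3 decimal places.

0.082

Prior × likelihood for each hypothesis:
  Urn IV: 0.08 × 0.44 = 0.0352
  Urn VI: 0.55 × 0.01 = 0.0055
  Urn III: 0.37 × 0.071 = 0.02627
Normalizing constant = 0.06697.
P(Urn VI | evidence) = 0.0055 / 0.06697 ≈ 0.082.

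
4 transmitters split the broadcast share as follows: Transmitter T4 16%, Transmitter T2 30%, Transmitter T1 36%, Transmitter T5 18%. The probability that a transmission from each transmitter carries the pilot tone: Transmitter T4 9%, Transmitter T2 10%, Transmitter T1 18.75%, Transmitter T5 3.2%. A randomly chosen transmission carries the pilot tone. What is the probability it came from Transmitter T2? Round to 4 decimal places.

0.2550

By Bayes' rule, posterior ∝ prior × likelihood:
  Transmitter T4: 0.16 × 0.09 = 0.0144
  Transmitter T2: 0.3 × 0.1 = 0.03
  Transmitter T1: 0.36 × 0.1875 = 0.0675
  Transmitter T5: 0.18 × 0.032 = 0.00576
Total = 0.11766.
P(Transmitter T2 | evidence) = 0.03 / 0.11766 ≈ 0.2550.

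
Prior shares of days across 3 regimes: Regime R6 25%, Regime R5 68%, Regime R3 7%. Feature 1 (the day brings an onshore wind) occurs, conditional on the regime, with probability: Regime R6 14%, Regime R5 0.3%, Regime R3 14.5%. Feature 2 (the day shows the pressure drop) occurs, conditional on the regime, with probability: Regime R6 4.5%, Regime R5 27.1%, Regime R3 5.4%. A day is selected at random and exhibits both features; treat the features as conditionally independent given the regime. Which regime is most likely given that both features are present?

Regime R6

Prior × likelihood for each hypothesis:
  Regime R6: 0.25 × 0.14 × 0.045 = 0.001575
  Regime R5: 0.68 × 0.003 × 0.271 = 0.00055284
  Regime R3: 0.07 × 0.145 × 0.054 = 0.0005481
Sum = 0.00267594.
Largest term belongs to Regime R6, so Regime R6 is most probable.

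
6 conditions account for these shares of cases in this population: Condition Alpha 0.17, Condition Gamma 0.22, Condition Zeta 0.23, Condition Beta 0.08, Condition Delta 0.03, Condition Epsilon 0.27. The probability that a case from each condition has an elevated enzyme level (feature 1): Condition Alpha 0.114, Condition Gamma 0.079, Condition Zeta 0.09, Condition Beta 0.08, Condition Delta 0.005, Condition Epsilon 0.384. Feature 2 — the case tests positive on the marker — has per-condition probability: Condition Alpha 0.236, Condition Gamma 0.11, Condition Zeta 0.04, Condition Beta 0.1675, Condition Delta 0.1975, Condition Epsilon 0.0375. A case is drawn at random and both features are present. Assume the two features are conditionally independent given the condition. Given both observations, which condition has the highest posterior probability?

Condition Alpha

Unnormalized posteriors (prior × likelihood):
  Condition Alpha: 0.17 × 0.114 × 0.236 = 0.00457368
  Condition Gamma: 0.22 × 0.079 × 0.11 = 0.0019118
  Condition Zeta: 0.23 × 0.09 × 0.04 = 0.000828
  Condition Beta: 0.08 × 0.08 × 0.1675 = 0.001072
  Condition Delta: 0.03 × 0.005 × 0.1975 = 0.000029625
  Condition Epsilon: 0.27 × 0.384 × 0.0375 = 0.003888
Normalizing constant = 0.012303105.
Largest term belongs to Condition Alpha, so Condition Alpha is most probable.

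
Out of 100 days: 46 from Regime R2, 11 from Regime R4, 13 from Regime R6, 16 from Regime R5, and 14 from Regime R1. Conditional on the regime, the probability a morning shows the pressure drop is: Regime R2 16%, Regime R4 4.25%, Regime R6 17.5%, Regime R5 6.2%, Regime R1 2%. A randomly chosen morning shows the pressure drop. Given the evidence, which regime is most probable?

Prior × likelihood for each hypothesis:
  Regime R2: 0.46 × 0.16 = 0.0736
  Regime R4: 0.11 × 0.0425 = 0.004675
  Regime R6: 0.13 × 0.175 = 0.02275
  Regime R5: 0.16 × 0.062 = 0.00992
  Regime R1: 0.14 × 0.02 = 0.0028
Normalizing constant = 0.113745.
Largest term belongs to Regime R2, so Regime R2 is most probable.

Regime R2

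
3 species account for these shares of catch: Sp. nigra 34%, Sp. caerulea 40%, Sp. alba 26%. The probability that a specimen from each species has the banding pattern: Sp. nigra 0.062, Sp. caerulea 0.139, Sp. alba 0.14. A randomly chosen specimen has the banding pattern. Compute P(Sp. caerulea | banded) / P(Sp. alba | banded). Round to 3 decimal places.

Compute prior × likelihood for every hypothesis:
  Sp. nigra: 0.34 × 0.062 = 0.02108
  Sp. caerulea: 0.4 × 0.139 = 0.0556
  Sp. alba: 0.26 × 0.14 = 0.0364
Sum = 0.11308.
The ratio is 0.0556 / 0.0364 (the normalizer cancels) = 1.527.

1.527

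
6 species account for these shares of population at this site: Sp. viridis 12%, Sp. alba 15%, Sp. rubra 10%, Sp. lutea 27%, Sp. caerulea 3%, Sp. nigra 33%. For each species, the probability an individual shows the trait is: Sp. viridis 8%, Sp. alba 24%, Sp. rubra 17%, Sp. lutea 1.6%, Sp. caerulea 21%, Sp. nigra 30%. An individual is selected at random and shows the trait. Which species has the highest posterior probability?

By Bayes' rule, posterior ∝ prior × likelihood:
  Sp. viridis: 0.12 × 0.08 = 0.0096
  Sp. alba: 0.15 × 0.24 = 0.036
  Sp. rubra: 0.1 × 0.17 = 0.017
  Sp. lutea: 0.27 × 0.016 = 0.00432
  Sp. caerulea: 0.03 × 0.21 = 0.0063
  Sp. nigra: 0.33 × 0.3 = 0.099
Sum = 0.17222.
Largest term belongs to Sp. nigra, so Sp. nigra is most probable.

Sp. nigra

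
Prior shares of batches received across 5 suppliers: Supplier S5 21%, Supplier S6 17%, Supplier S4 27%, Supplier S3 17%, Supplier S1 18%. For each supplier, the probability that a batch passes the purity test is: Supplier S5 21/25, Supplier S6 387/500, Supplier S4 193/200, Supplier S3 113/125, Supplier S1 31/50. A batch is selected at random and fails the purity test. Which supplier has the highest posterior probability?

Supplier S1

Taking complements, P(off-spec | each) = Supplier S5 0.16, Supplier S6 0.226, Supplier S4 0.035, Supplier S3 0.096, Supplier S1 0.38.
Unnormalized posteriors (prior × likelihood):
  Supplier S5: 0.21 × 0.16 = 0.0336
  Supplier S6: 0.17 × 0.226 = 0.03842
  Supplier S4: 0.27 × 0.035 = 0.00945
  Supplier S3: 0.17 × 0.096 = 0.01632
  Supplier S1: 0.18 × 0.38 = 0.0684
Sum = 0.16619.
Largest term belongs to Supplier S1, so Supplier S1 is most probable.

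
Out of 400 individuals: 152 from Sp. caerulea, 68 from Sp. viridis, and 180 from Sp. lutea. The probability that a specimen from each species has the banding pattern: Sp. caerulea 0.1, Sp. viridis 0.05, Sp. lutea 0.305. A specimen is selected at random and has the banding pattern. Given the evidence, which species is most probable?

Unnormalized posteriors (prior × likelihood):
  Sp. caerulea: 0.38 × 0.1 = 0.038
  Sp. viridis: 0.17 × 0.05 = 0.0085
  Sp. lutea: 0.45 × 0.305 = 0.13725
Normalizing constant = 0.18375.
Largest term belongs to Sp. lutea, so Sp. lutea is most probable.

Sp. lutea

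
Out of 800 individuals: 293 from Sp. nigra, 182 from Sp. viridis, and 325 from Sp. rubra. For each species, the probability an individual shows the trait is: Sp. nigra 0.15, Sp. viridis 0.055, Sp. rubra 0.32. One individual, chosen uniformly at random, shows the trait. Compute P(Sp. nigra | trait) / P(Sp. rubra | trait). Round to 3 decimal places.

Unnormalized posteriors (prior × likelihood):
  Sp. nigra: 0.36625 × 0.15 = 0.0549375
  Sp. viridis: 0.2275 × 0.055 = 0.0125125
  Sp. rubra: 0.40625 × 0.32 = 0.13
Sum = 0.19745.
The ratio is 0.0549375 / 0.13 (the normalizer cancels) = 0.423.

0.423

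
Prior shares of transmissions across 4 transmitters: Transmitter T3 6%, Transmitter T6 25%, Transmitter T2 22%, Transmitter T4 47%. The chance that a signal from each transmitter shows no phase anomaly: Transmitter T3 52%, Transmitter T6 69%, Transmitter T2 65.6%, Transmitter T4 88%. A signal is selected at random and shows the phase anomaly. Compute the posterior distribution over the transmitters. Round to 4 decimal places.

Transmitter T3 0.1208, Transmitter T6 0.3251, Transmitter T2 0.3175, Transmitter T4 0.2366

Taking complements, P(anomaly | each) = Transmitter T3 0.48, Transmitter T6 0.31, Transmitter T2 0.344, Transmitter T4 0.12.
Prior × likelihood for each hypothesis:
  Transmitter T3: 0.06 × 0.48 = 0.0288
  Transmitter T6: 0.25 × 0.31 = 0.0775
  Transmitter T2: 0.22 × 0.344 = 0.07568
  Transmitter T4: 0.47 × 0.12 = 0.0564
Sum = 0.23838.
P(Transmitter T3 | anomaly) = 0.0288/0.23838 ≈ 0.1208
P(Transmitter T6 | anomaly) = 0.0775/0.23838 ≈ 0.3251
P(Transmitter T2 | anomaly) = 0.07568/0.23838 ≈ 0.3175
P(Transmitter T4 | anomaly) = 0.0564/0.23838 ≈ 0.2366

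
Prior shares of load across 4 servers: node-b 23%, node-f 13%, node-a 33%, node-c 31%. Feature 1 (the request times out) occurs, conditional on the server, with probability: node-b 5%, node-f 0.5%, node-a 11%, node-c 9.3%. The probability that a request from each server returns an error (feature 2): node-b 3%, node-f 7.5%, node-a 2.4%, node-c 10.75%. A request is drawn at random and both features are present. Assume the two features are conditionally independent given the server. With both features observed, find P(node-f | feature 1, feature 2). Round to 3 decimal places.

Unnormalized posteriors (prior × likelihood):
  node-b: 0.23 × 0.05 × 0.03 = 0.000345
  node-f: 0.13 × 0.005 × 0.075 = 0.00004875
  node-a: 0.33 × 0.11 × 0.024 = 0.0008712
  node-c: 0.31 × 0.093 × 0.1075 = 0.003099225
Normalizing constant = 0.004364175.
P(node-f | evidence) = 0.00004875 / 0.004364175 ≈ 0.011.

0.011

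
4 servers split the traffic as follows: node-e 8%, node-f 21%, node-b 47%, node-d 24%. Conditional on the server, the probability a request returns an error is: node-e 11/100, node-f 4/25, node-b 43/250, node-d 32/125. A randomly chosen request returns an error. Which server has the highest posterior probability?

By Bayes' rule, posterior ∝ prior × likelihood:
  node-e: 0.08 × 0.11 = 0.0088
  node-f: 0.21 × 0.16 = 0.0336
  node-b: 0.47 × 0.172 = 0.08084
  node-d: 0.24 × 0.256 = 0.06144
Normalizing constant = 0.18468.
Largest term belongs to node-b, so node-b is most probable.

node-b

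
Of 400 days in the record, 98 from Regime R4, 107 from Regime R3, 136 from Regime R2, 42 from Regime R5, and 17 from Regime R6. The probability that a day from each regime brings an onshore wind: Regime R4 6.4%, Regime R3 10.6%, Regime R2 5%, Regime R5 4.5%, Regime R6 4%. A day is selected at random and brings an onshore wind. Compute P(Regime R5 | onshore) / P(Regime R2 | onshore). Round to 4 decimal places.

Prior × likelihood for each hypothesis:
  Regime R4: 0.245 × 0.064 = 0.01568
  Regime R3: 0.2675 × 0.106 = 0.028355
  Regime R2: 0.34 × 0.05 = 0.017
  Regime R5: 0.105 × 0.045 = 0.004725
  Regime R6: 0.0425 × 0.04 = 0.0017
Total = 0.06746.
The ratio is 0.004725 / 0.017 (the normalizer cancels) = 0.2779.

0.2779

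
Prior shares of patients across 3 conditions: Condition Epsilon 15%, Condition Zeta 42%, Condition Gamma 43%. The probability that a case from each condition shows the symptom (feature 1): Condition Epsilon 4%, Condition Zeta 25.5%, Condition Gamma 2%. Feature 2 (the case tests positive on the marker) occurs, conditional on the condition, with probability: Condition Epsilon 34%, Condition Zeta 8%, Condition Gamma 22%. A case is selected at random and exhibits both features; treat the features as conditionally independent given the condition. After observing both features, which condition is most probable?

Condition Zeta

Prior × likelihood for each hypothesis:
  Condition Epsilon: 0.15 × 0.04 × 0.34 = 0.00204
  Condition Zeta: 0.42 × 0.255 × 0.08 = 0.008568
  Condition Gamma: 0.43 × 0.02 × 0.22 = 0.001892
Sum = 0.0125.
Largest term belongs to Condition Zeta, so Condition Zeta is most probable.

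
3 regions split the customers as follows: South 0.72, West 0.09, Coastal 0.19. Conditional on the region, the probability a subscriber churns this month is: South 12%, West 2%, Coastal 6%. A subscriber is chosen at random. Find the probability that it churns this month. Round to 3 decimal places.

Prior × likelihood for each hypothesis:
  South: 0.72 × 0.12 = 0.0864
  West: 0.09 × 0.02 = 0.0018
  Coastal: 0.19 × 0.06 = 0.0114
P(churn) = 0.0864 + 0.0018 + 0.0114 = 0.0996 → 0.100.

0.100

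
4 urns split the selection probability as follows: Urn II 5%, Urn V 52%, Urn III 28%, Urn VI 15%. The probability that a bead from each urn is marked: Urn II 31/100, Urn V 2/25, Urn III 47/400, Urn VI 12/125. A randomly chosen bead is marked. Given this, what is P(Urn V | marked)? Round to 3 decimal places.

0.398

Unnormalized posteriors (prior × likelihood):
  Urn II: 0.05 × 0.31 = 0.0155
  Urn V: 0.52 × 0.08 = 0.0416
  Urn III: 0.28 × 0.1175 = 0.0329
  Urn VI: 0.15 × 0.096 = 0.0144
Total = 0.1044.
P(Urn V | evidence) = 0.0416 / 0.1044 ≈ 0.398.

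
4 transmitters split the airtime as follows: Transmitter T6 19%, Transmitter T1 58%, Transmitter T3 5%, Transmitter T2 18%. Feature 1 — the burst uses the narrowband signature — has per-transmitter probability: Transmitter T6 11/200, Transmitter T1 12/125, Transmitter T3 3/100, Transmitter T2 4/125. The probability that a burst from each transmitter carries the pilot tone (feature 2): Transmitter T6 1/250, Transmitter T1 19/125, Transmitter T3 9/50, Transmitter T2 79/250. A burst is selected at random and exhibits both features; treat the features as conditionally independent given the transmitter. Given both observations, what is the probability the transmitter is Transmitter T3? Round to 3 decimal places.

Unnormalized posteriors (prior × likelihood):
  Transmitter T6: 0.19 × 0.055 × 0.004 = 0.0000418
  Transmitter T1: 0.58 × 0.096 × 0.152 = 0.00846336
  Transmitter T3: 0.05 × 0.03 × 0.18 = 0.00027
  Transmitter T2: 0.18 × 0.032 × 0.316 = 0.00182016
Normalizing constant = 0.01059532.
P(Transmitter T3 | evidence) = 0.00027 / 0.01059532 ≈ 0.025.

0.025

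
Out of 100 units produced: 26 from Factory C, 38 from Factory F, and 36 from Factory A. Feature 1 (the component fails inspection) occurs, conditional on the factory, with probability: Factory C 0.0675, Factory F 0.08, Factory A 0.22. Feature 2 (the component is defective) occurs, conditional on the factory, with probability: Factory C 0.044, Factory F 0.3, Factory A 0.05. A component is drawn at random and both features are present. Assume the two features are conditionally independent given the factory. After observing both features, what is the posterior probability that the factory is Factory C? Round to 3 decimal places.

0.056

Unnormalized posteriors (prior × likelihood):
  Factory C: 0.26 × 0.0675 × 0.044 = 0.0007722
  Factory F: 0.38 × 0.08 × 0.3 = 0.00912
  Factory A: 0.36 × 0.22 × 0.05 = 0.00396
Total = 0.0138522.
P(Factory C | evidence) = 0.0007722 / 0.0138522 ≈ 0.056.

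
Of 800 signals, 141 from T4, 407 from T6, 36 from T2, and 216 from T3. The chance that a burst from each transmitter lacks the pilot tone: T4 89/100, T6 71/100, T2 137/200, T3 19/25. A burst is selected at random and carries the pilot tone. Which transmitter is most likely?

Taking complements, P(pilot | each) = T4 0.11, T6 0.29, T2 0.315, T3 0.24.
Prior × likelihood for each hypothesis:
  T4: 0.17625 × 0.11 = 0.0193875
  T6: 0.50875 × 0.29 = 0.1475375
  T2: 0.045 × 0.315 = 0.014175
  T3: 0.27 × 0.24 = 0.0648
Normalizing constant = 0.2459.
Largest term belongs to T6, so T6 is most probable.

T6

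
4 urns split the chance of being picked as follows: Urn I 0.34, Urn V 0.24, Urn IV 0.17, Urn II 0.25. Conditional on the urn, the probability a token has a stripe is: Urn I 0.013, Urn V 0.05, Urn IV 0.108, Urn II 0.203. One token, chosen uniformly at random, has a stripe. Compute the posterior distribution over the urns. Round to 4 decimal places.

Urn I 0.0517, Urn V 0.1403, Urn IV 0.2147, Urn II 0.5934

Compute prior × likelihood for every hypothesis:
  Urn I: 0.34 × 0.013 = 0.00442
  Urn V: 0.24 × 0.05 = 0.012
  Urn IV: 0.17 × 0.108 = 0.01836
  Urn II: 0.25 × 0.203 = 0.05075
Sum = 0.08553.
P(Urn I | striped) = 0.00442/0.08553 ≈ 0.0517
P(Urn V | striped) = 0.012/0.08553 ≈ 0.1403
P(Urn IV | striped) = 0.01836/0.08553 ≈ 0.2147
P(Urn II | striped) = 0.05075/0.08553 ≈ 0.5934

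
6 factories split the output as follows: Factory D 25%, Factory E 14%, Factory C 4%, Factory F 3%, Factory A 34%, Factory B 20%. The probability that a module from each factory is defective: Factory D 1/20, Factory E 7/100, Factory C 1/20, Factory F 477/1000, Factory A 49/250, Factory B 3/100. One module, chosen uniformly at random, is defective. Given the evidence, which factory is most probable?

Factory A

By Bayes' rule, posterior ∝ prior × likelihood:
  Factory D: 0.25 × 0.05 = 0.0125
  Factory E: 0.14 × 0.07 = 0.0098
  Factory C: 0.04 × 0.05 = 0.002
  Factory F: 0.03 × 0.477 = 0.01431
  Factory A: 0.34 × 0.196 = 0.06664
  Factory B: 0.2 × 0.03 = 0.006
Sum = 0.11125.
Largest term belongs to Factory A, so Factory A is most probable.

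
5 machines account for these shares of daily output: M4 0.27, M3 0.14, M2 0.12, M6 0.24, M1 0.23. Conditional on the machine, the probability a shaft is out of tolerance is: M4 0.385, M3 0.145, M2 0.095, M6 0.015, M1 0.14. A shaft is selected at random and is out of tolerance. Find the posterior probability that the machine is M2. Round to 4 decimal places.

0.0665

Compute prior × likelihood for every hypothesis:
  M4: 0.27 × 0.385 = 0.10395
  M3: 0.14 × 0.145 = 0.0203
  M2: 0.12 × 0.095 = 0.0114
  M6: 0.24 × 0.015 = 0.0036
  M1: 0.23 × 0.14 = 0.0322
Total = 0.17145.
P(M2 | evidence) = 0.0114 / 0.17145 ≈ 0.0665.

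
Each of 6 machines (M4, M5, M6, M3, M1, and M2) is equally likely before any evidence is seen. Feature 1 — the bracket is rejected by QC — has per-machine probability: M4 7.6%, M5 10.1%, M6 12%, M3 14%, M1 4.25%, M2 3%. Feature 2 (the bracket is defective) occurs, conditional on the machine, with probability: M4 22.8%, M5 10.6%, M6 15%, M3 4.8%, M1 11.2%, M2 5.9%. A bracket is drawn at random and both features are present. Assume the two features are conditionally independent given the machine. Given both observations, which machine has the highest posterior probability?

With a uniform prior (1/6 each), posterior ∝ likelihood:
  M4: 0.076 × 0.228 = 0.017328
  M5: 0.101 × 0.106 = 0.010706
  M6: 0.12 × 0.15 = 0.018
  M3: 0.14 × 0.048 = 0.00672
  M1: 0.0425 × 0.112 = 0.00476
  M2: 0.03 × 0.059 = 0.00177
Sum = 0.059284.
Largest term belongs to M6, so M6 is most probable.

M6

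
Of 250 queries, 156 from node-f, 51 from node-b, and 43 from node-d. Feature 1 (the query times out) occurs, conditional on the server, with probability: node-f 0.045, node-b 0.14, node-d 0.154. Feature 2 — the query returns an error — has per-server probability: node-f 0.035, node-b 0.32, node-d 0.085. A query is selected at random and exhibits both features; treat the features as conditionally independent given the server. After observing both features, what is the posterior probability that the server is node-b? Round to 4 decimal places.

0.7386

Prior × likelihood for each hypothesis:
  node-f: 0.624 × 0.045 × 0.035 = 0.0009828
  node-b: 0.204 × 0.14 × 0.32 = 0.0091392
  node-d: 0.172 × 0.154 × 0.085 = 0.00225148
Sum = 0.01237348.
P(node-b | evidence) = 0.0091392 / 0.01237348 ≈ 0.7386.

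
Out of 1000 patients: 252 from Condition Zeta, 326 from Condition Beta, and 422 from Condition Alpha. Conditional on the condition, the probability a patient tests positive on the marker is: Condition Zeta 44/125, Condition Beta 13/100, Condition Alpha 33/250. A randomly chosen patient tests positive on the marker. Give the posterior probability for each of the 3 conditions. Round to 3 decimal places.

Condition Zeta 0.475, Condition Beta 0.227, Condition Alpha 0.298

By Bayes' rule, posterior ∝ prior × likelihood:
  Condition Zeta: 0.252 × 0.352 = 0.088704
  Condition Beta: 0.326 × 0.13 = 0.04238
  Condition Alpha: 0.422 × 0.132 = 0.055704
Total = 0.186788.
P(Condition Zeta | marker-positive) = 0.088704/0.186788 ≈ 0.475
P(Condition Beta | marker-positive) = 0.04238/0.186788 ≈ 0.227
P(Condition Alpha | marker-positive) = 0.055704/0.186788 ≈ 0.298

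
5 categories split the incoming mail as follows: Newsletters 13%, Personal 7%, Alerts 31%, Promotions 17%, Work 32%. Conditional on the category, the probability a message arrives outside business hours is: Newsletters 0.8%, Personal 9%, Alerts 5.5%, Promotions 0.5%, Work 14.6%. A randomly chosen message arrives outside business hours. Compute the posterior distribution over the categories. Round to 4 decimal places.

Unnormalized posteriors (prior × likelihood):
  Newsletters: 0.13 × 0.008 = 0.00104
  Personal: 0.07 × 0.09 = 0.0063
  Alerts: 0.31 × 0.055 = 0.01705
  Promotions: 0.17 × 0.005 = 0.00085
  Work: 0.32 × 0.146 = 0.04672
Normalizing constant = 0.07196.
P(Newsletters | off-hours) = 0.00104/0.07196 ≈ 0.0145
P(Personal | off-hours) = 0.0063/0.07196 ≈ 0.0875
P(Alerts | off-hours) = 0.01705/0.07196 ≈ 0.2369
P(Promotions | off-hours) = 0.00085/0.07196 ≈ 0.0118
P(Work | off-hours) = 0.04672/0.07196 ≈ 0.6492

Newsletters 0.0145, Personal 0.0875, Alerts 0.2369, Promotions 0.0118, Work 0.6492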